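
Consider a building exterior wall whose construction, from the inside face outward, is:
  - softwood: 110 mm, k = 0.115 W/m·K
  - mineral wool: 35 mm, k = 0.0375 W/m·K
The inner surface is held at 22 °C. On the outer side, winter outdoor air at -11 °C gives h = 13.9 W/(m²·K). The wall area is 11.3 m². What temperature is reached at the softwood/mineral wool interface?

T ≈ 5.91 °C

Series thermal resistances:
R_softwood = L/(kA) = 0.11/(0.115×11.3) = 0.08465 K/W
R_mineral wool = L/(kA) = 0.035/(0.0375×11.3) = 0.0826 K/W
R_outer film = 1/(h_o·A) = 1/(13.9×11.3) = 0.006367 K/W
R_total = 0.1736 K/W;  Q = ΔT/R_total = 33/0.1736 = 190.1 W
T_interface = T_inner − Q·ΣR(inner→interface) = 22 − 190×0.08465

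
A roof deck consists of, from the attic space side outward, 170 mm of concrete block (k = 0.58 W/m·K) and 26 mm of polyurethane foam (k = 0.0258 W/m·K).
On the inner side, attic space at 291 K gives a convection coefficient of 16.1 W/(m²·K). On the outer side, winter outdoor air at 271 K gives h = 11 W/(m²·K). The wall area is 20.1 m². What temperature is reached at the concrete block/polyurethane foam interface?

Using the resistance-network approach (series):
R_inner film = 1/(h_i·A) = 1/(16.1×20.1) = 0.00309 K/W
R_concrete block = L/(kA) = 0.17/(0.58×20.1) = 0.01458 K/W
R_polyurethane foam = L/(kA) = 0.026/(0.0258×20.1) = 0.05014 K/W
R_outer film = 1/(h_o·A) = 1/(11×20.1) = 0.004523 K/W
R_total = 0.07233 K/W;  Q = ΔT/R_total = 20/0.07233 = 276.5 W
T_interface = T_inner − Q·ΣR(inner→interface) = 291 − 277×0.01767

T ≈ 286 K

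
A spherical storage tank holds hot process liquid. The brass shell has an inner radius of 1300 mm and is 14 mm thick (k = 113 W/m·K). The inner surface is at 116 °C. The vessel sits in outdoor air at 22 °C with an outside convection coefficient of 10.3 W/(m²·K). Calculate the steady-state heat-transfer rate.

For a spherical shell R = (1/r₁ − 1/r₂)/(4πk); film R = 1/(h·4πr²). In series:
R_brass shell = (1/1.3 − 1/1.314)/(4π×113) = 5.772×10^-6 K/W
R_outer film = 1/(h·4πr_o²) = 1/(10.3×4π×1.314²) = 0.004475 K/W
R_total = 0.00448 K/W
Q = ΔT/R_total = 94/0.00448

Q ≈ 21000 W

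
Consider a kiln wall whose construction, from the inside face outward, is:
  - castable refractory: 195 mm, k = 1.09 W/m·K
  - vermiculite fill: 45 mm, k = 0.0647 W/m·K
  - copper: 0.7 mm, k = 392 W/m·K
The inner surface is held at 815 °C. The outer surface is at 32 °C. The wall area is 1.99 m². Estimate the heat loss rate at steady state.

Q ≈ 1780 W

Series thermal resistances:
R_castable refractory = L/(kA) = 0.195/(1.09×1.99) = 0.0899 K/W
R_vermiculite fill = L/(kA) = 0.045/(0.0647×1.99) = 0.3495 K/W
R_copper = L/(kA) = 0.0007/(392×1.99) = 8.973×10^-7 K/W
R_total = 0.4394 K/W
Q = ΔT / R_total = 783 / 0.4394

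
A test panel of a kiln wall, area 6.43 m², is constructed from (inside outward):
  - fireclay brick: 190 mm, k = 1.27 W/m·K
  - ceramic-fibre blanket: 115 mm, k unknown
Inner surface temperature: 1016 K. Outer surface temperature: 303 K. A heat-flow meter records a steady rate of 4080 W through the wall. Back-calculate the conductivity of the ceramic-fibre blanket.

Series thermal resistances:
R_fireclay brick = L/(kA) = 0.19/(1.27×6.43) = 0.02327 K/W
Sum of known resistances R_other = 0.02327 K/W
Total R = ΔT/Q = 713/4080 = 0.1748 K/W
R_ceramic-fibre blanket = R_total − R_other = 0.1515 K/W
k = L/(R·A) = 0.115/(0.1515×6.43)

k ≈ 0.118 W/(m·K)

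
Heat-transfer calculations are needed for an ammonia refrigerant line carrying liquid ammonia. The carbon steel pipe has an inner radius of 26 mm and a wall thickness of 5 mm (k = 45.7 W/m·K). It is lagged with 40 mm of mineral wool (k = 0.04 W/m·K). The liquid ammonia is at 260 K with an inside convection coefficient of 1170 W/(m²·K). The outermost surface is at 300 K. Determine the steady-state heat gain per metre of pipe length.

q′ ≈ 12.1 W/m

Treating each annulus and film as a series resistance:
R_inner film = 1/(h_i·2πr₁L) = 1/(1170×2π×0.026×1) = 0.005232 K/W
R_carbon steel pipe wall = ln(31/26)/(2π×45.7×1) = 6.126×10^-4 K/W
R_mineral wool = ln(71/31)/(2π×0.04×1) = 3.297 K/W
R_total = 3.303 K/W
Q = ΔT/R_total = 40/3.303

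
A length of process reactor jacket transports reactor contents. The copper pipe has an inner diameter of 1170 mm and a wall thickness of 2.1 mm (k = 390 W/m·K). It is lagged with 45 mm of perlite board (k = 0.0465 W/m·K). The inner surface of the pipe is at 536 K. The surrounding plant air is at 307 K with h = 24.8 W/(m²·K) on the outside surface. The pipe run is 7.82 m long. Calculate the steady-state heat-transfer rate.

Per-layer cylindrical resistances, series-summed:
R_copper pipe wall = ln(587.1/585)/(2π×390×7.82) = 1.87×10^-7 K/W
R_perlite board = ln(632.1/587.1)/(2π×0.0465×7.82) = 0.03232 K/W
R_outer film = 1/(h_o·2πr_oL) = 1/(24.8×2π×0.6321×7.82) = 0.001298 K/W
R_total = 0.03362 K/W
Q = ΔT/R_total = 229/0.03362

Q ≈ 6810 W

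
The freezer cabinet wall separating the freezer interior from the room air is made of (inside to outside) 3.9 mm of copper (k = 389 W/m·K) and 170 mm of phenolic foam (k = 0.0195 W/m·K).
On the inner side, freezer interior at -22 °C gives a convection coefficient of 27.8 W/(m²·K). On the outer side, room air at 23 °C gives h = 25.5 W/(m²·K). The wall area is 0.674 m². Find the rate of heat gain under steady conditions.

Model the wall as resistances in series:
R_inner film = 1/(h_i·A) = 1/(27.8×0.674) = 0.05337 K/W
R_copper = L/(kA) = 0.0039/(389×0.674) = 1.487×10^-5 K/W
R_phenolic foam = L/(kA) = 0.17/(0.0195×0.674) = 12.93 K/W
R_outer film = 1/(h_o·A) = 1/(25.5×0.674) = 0.05818 K/W
R_total = 13.05 K/W
Q = ΔT / R_total = 45 / 13.05

Q ≈ 3.45 W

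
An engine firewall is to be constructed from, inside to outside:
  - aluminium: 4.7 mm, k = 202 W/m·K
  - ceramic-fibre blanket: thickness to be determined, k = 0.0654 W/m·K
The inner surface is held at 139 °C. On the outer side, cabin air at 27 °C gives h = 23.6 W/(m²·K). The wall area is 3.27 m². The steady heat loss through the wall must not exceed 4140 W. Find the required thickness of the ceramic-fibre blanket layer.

Treating each layer as a thermal resistance in series:
R_aluminium = L/(kA) = 0.0047/(202×3.27) = 7.115×10^-6 K/W
R_outer film = 1/(h_o·A) = 1/(23.6×3.27) = 0.01296 K/W
Sum of the known resistances R_other = 0.01297 K/W
Required total resistance R_tot = ΔT/Q_allow = 112/4140 = 0.02705 K/W
R_ceramic-fibre blanket = R_tot − R_other = 0.01409 K/W
L = R·k·A = 0.01409×0.0654×3.27

L ≈ 3.01 mm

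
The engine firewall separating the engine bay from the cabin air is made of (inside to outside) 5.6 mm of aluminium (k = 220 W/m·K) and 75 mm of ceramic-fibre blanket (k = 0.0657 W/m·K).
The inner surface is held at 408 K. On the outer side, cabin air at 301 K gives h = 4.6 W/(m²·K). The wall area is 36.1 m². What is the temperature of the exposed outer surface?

Thermal resistances in series:
R_aluminium = L/(kA) = 0.0056/(220×36.1) = 7.051×10^-7 K/W
R_ceramic-fibre blanket = L/(kA) = 0.075/(0.0657×36.1) = 0.03162 K/W
R_outer film = 1/(h_o·A) = 1/(4.6×36.1) = 0.006022 K/W
R_total = 0.03764 K/W;  Q = ΔT/R_total = 107/0.03764 = 2842 W
T_interface = T_inner − Q·ΣR(inner→interface) = 408 − 2840×0.03162

T ≈ 318 K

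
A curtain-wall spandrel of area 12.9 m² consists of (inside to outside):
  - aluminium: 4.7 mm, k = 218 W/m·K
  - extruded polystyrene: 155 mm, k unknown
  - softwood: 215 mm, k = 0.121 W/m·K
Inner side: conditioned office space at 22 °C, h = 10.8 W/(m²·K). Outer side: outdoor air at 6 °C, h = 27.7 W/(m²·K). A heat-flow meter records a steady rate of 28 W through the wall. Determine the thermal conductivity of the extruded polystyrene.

Using the resistance-network approach (series):
R_inner film = 1/(h_i·A) = 1/(10.8×12.9) = 0.007178 K/W
R_aluminium = L/(kA) = 0.0047/(218×12.9) = 1.671×10^-6 K/W
R_softwood = L/(kA) = 0.215/(0.121×12.9) = 0.1377 K/W
R_outer film = 1/(h_o·A) = 1/(27.7×12.9) = 0.002799 K/W
Sum of known resistances R_other = 0.1477 K/W
Total R = ΔT/Q = 16/28 = 0.5714 K/W
R_extruded polystyrene = R_total − R_other = 0.4237 K/W
k = L/(R·A) = 0.155/(0.4237×12.9)

k ≈ 0.0284 W/(m·K)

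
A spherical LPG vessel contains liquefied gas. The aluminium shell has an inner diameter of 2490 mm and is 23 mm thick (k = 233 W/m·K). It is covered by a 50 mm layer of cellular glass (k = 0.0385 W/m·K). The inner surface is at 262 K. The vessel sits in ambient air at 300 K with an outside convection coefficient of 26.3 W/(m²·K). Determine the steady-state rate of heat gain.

Each spherical layer contributes R = (1/r_i − 1/r_o)/(4πk):
R_aluminium shell = (1/1.245 − 1/1.268)/(4π×233) = 4.976×10^-6 K/W
R_cellular glass = (1/1.268 − 1/1.318)/(4π×0.0385) = 0.06184 K/W
R_outer film = 1/(h·4πr_o²) = 1/(26.3×4π×1.318²) = 0.001742 K/W
R_total = 0.06359 K/W
Q = ΔT/R_total = 38/0.06359

Q ≈ 598 W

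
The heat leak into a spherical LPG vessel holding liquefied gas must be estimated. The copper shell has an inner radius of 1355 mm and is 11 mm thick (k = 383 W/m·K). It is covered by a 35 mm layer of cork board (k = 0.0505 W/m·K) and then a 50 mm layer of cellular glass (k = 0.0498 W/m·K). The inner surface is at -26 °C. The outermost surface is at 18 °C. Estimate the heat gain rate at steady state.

For a spherical shell R = (1/r₁ − 1/r₂)/(4πk); film R = 1/(h·4πr²). In series:
R_copper shell = (1/1.355 − 1/1.366)/(4π×383) = 1.235×10^-6 K/W
R_cork board = (1/1.366 − 1/1.401)/(4π×0.0505) = 0.02882 K/W
R_cellular glass = (1/1.401 − 1/1.451)/(4π×0.0498) = 0.0393 K/W
R_total = 0.06812 K/W
Q = ΔT/R_total = 44/0.06812

Q ≈ 646 W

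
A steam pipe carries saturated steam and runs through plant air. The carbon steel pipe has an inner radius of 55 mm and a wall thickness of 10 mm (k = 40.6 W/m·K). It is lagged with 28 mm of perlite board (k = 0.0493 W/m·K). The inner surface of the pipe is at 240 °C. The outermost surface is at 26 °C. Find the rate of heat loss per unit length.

q′ ≈ 185 W/m

Cylindrical conduction, so R = ln(r₂/r₁)/(2πkL) per layer, in series:
R_carbon steel pipe wall = ln(65/55)/(2π×40.6×1) = 6.549×10^-4 K/W
R_perlite board = ln(93/65)/(2π×0.0493×1) = 1.156 K/W
R_total = 1.157 K/W
Q = ΔT/R_total = 214/1.157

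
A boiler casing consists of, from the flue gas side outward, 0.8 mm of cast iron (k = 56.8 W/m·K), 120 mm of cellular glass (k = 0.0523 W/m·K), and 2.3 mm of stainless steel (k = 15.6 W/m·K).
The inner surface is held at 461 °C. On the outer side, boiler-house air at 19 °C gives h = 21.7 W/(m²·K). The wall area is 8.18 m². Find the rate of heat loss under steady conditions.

Q ≈ 1540 W

Model the wall as resistances in series:
R_cast iron = L/(kA) = 0.0008/(56.8×8.18) = 1.722×10^-6 K/W
R_cellular glass = L/(kA) = 0.12/(0.0523×8.18) = 0.2805 K/W
R_stainless steel = L/(kA) = 0.0023/(15.6×8.18) = 1.802×10^-5 K/W
R_outer film = 1/(h_o·A) = 1/(21.7×8.18) = 0.005634 K/W
R_total = 0.2861 K/W
Q = ΔT / R_total = 442 / 0.2861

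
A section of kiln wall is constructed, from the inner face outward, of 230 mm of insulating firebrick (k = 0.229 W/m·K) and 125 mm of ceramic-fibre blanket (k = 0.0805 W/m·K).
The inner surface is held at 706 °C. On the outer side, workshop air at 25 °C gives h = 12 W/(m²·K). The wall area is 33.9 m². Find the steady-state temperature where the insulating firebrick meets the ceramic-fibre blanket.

T ≈ 447 °C

Treating each layer as a thermal resistance in series:
R_insulating firebrick = L/(kA) = 0.23/(0.229×33.9) = 0.02963 K/W
R_ceramic-fibre blanket = L/(kA) = 0.125/(0.0805×33.9) = 0.04581 K/W
R_outer film = 1/(h_o·A) = 1/(12×33.9) = 0.002458 K/W
R_total = 0.07789 K/W;  Q = ΔT/R_total = 681/0.07789 = 8743 W
T_interface = T_inner − Q·ΣR(inner→interface) = 706 − 8740×0.02963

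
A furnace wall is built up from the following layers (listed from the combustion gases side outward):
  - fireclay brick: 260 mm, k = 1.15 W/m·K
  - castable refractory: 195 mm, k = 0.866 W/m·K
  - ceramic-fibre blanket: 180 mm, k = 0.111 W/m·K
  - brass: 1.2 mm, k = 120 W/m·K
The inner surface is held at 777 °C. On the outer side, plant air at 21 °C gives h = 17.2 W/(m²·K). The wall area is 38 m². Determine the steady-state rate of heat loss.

Using the resistance-network approach (series):
R_fireclay brick = L/(kA) = 0.26/(1.15×38) = 0.00595 K/W
R_castable refractory = L/(kA) = 0.195/(0.866×38) = 0.005926 K/W
R_ceramic-fibre blanket = L/(kA) = 0.18/(0.111×38) = 0.04267 K/W
R_brass = L/(kA) = 0.0012/(120×38) = 2.632×10^-7 K/W
R_outer film = 1/(h_o·A) = 1/(17.2×38) = 0.00153 K/W
R_total = 0.05608 K/W
Q = ΔT / R_total = 756 / 0.05608

Q ≈ 13500 W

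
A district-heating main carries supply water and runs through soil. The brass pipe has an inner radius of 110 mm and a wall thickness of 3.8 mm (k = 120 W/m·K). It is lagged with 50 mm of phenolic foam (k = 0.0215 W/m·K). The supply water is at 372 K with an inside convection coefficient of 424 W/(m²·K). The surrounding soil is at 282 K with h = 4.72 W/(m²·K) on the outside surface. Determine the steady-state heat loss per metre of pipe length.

Cylindrical conduction, so R = ln(r₂/r₁)/(2πkL) per layer, in series:
R_inner film = 1/(h_i·2πr₁L) = 1/(424×2π×0.11×1) = 0.003412 K/W
R_brass pipe wall = ln(113.8/110)/(2π×120×1) = 4.504×10^-5 K/W
R_phenolic foam = ln(163.8/113.8)/(2π×0.0215×1) = 2.696 K/W
R_outer film = 1/(h_o·2πr_oL) = 1/(4.72×2π×0.1638×1) = 0.2059 K/W
R_total = 2.905 K/W
Q = ΔT/R_total = 90/2.905

q′ ≈ 31 W/m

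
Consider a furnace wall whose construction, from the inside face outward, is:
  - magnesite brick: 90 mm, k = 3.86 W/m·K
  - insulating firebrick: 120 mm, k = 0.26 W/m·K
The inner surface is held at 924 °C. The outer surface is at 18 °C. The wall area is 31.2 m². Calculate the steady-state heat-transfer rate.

Treating each layer as a thermal resistance in series:
R_magnesite brick = L/(kA) = 0.09/(3.86×31.2) = 7.473×10^-4 K/W
R_insulating firebrick = L/(kA) = 0.12/(0.26×31.2) = 0.01479 K/W
R_total = 0.01554 K/W
Q = ΔT / R_total = 906 / 0.01554

Q ≈ 58300 W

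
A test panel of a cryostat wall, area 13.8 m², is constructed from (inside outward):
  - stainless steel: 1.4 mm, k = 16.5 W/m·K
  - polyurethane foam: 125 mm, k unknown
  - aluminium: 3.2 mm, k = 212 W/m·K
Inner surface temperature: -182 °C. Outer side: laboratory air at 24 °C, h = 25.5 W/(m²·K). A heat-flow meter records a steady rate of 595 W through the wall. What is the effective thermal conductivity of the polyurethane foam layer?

k ≈ 0.0264 W/(m·K)

Treating each layer as a thermal resistance in series:
R_stainless steel = L/(kA) = 0.0014/(16.5×13.8) = 6.148×10^-6 K/W
R_aluminium = L/(kA) = 0.0032/(212×13.8) = 1.094×10^-6 K/W
R_outer film = 1/(h_o·A) = 1/(25.5×13.8) = 0.002842 K/W
Sum of known resistances R_other = 0.002849 K/W
Total R = ΔT/Q = 206/595 = 0.3462 K/W
R_polyurethane foam = R_total − R_other = 0.3434 K/W
k = L/(R·A) = 0.125/(0.3434×13.8)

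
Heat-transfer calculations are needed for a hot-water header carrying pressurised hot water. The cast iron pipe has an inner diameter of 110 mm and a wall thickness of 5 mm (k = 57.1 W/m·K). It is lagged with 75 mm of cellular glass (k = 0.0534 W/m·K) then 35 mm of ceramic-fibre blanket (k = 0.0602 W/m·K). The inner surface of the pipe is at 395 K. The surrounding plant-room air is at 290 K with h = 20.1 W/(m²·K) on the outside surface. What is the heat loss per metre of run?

q′ ≈ 34.2 W/m

For a radial system each layer contributes R = ln(r_out/r_in)/(2πkL); films add R = 1/(hA).
R_cast iron pipe wall = ln(60/55)/(2π×57.1×1) = 2.425×10^-4 K/W
R_cellular glass = ln(135/60)/(2π×0.0534×1) = 2.417 K/W
R_ceramic-fibre blanket = ln(170/135)/(2π×0.0602×1) = 0.6095 K/W
R_outer film = 1/(h_o·2πr_oL) = 1/(20.1×2π×0.17×1) = 0.04658 K/W
R_total = 3.073 K/W
Q = ΔT/R_total = 105/3.073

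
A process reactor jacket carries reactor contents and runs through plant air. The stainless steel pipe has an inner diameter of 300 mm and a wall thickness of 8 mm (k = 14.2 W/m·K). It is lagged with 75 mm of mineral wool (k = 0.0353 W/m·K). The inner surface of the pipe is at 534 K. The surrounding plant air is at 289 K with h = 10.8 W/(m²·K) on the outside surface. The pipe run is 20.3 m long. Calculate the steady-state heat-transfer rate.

Q ≈ 2740 W

Radial resistances (cylindrical: R_cond = ln(r_o/r_i)/(2πkL), R_conv = 1/(h·2πrL)):
R_stainless steel pipe wall = ln(158/150)/(2π×14.2×20.3) = 2.869×10^-5 K/W
R_mineral wool = ln(233/158)/(2π×0.0353×20.3) = 0.08627 K/W
R_outer film = 1/(h_o·2πr_oL) = 1/(10.8×2π×0.233×20.3) = 0.003116 K/W
R_total = 0.08942 K/W
Q = ΔT/R_total = 245/0.08942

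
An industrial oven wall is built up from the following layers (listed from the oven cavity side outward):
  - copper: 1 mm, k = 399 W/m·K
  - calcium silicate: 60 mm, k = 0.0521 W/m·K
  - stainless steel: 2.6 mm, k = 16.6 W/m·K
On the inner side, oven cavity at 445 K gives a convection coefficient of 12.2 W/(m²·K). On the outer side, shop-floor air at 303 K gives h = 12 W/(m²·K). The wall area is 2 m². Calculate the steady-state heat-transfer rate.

Q ≈ 216 W

Using the resistance-network approach (series):
R_inner film = 1/(h_i·A) = 1/(12.2×2) = 0.04098 K/W
R_copper = L/(kA) = 0.001/(399×2) = 1.253×10^-6 K/W
R_calcium silicate = L/(kA) = 0.06/(0.0521×2) = 0.5758 K/W
R_stainless steel = L/(kA) = 0.0026/(16.6×2) = 7.831×10^-5 K/W
R_outer film = 1/(h_o·A) = 1/(12×2) = 0.04167 K/W
R_total = 0.6585 K/W
Q = ΔT / R_total = 142 / 0.6585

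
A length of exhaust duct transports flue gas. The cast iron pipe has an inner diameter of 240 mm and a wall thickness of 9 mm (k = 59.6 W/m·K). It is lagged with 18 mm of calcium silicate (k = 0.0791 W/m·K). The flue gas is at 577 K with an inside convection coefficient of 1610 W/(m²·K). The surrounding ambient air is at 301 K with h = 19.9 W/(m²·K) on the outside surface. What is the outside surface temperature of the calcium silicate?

T ≈ 348 K

For a radial system each layer contributes R = ln(r_out/r_in)/(2πkL); films add R = 1/(hA).
R_inner film = 1/(h_i·2πr₁L) = 1/(1610×2π×0.12×1) = 8.238×10^-4 K/W
R_cast iron pipe wall = ln(129/120)/(2π×59.6×1) = 1.931×10^-4 K/W
R_calcium silicate = ln(147/129)/(2π×0.0791×1) = 0.2628 K/W
R_outer film = 1/(h_o·2πr_oL) = 1/(19.9×2π×0.147×1) = 0.05441 K/W
R_total = 0.3182 K/W
Q = ΔT/R_total = 276/0.3182
Q = 867 W/m
T_interface = T_inner − Q·ΣR(inner→interface) = 577 − 867×0.2638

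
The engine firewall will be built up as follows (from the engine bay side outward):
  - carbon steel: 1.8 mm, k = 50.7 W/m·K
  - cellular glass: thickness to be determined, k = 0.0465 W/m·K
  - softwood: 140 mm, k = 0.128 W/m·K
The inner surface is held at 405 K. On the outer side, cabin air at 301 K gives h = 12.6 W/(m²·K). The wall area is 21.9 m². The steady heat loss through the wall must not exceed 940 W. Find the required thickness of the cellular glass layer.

Model the wall as resistances in series:
R_carbon steel = L/(kA) = 0.0018/(50.7×21.9) = 1.621×10^-6 K/W
R_softwood = L/(kA) = 0.14/(0.128×21.9) = 0.04994 K/W
R_outer film = 1/(h_o·A) = 1/(12.6×21.9) = 0.003624 K/W
Sum of the known resistances R_other = 0.05357 K/W
Required total resistance R_tot = ΔT/Q_allow = 104/940 = 0.1106 K/W
R_cellular glass = R_tot − R_other = 0.05707 K/W
L = R·k·A = 0.05707×0.0465×21.9

L ≈ 58.1 mm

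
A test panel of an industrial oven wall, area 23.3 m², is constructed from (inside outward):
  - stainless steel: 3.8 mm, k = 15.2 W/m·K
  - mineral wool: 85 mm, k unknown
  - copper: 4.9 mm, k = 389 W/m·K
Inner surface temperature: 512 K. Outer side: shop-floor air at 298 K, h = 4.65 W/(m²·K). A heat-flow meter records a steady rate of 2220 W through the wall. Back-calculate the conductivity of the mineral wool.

Using the resistance-network approach (series):
R_stainless steel = L/(kA) = 0.0038/(15.2×23.3) = 1.073×10^-5 K/W
R_copper = L/(kA) = 0.0049/(389×23.3) = 5.406×10^-7 K/W
R_outer film = 1/(h_o·A) = 1/(4.65×23.3) = 0.00923 K/W
Sum of known resistances R_other = 0.009241 K/W
Total R = ΔT/Q = 214/2220 = 0.0964 K/W
R_mineral wool = R_total − R_other = 0.08716 K/W
k = L/(R·A) = 0.085/(0.08716×23.3)

k ≈ 0.0419 W/(m·K)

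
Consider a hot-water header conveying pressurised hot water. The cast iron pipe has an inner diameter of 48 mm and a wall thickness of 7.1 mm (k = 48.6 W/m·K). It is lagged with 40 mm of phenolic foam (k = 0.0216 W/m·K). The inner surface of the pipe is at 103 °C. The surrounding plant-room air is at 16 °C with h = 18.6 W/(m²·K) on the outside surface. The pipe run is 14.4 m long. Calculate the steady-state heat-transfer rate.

Q ≈ 202 W

Treating each annulus and film as a series resistance:
R_cast iron pipe wall = ln(31.1/24)/(2π×48.6×14.4) = 5.894×10^-5 K/W
R_phenolic foam = ln(71.1/31.1)/(2π×0.0216×14.4) = 0.4231 K/W
R_outer film = 1/(h_o·2πr_oL) = 1/(18.6×2π×0.0711×14.4) = 0.008357 K/W
R_total = 0.4315 K/W
Q = ΔT/R_total = 87/0.4315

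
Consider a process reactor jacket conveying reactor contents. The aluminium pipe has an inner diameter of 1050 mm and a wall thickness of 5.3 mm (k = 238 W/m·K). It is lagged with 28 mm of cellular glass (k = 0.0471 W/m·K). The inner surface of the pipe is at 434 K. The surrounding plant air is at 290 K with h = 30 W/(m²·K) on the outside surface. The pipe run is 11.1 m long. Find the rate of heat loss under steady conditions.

Q ≈ 8720 W

Per-layer cylindrical resistances, series-summed:
R_aluminium pipe wall = ln(530.3/525)/(2π×238×11.1) = 6.051×10^-7 K/W
R_cellular glass = ln(558.3/530.3)/(2π×0.0471×11.1) = 0.01566 K/W
R_outer film = 1/(h_o·2πr_oL) = 1/(30×2π×0.5583×11.1) = 8.561×10^-4 K/W
R_total = 0.01652 K/W
Q = ΔT/R_total = 144/0.01652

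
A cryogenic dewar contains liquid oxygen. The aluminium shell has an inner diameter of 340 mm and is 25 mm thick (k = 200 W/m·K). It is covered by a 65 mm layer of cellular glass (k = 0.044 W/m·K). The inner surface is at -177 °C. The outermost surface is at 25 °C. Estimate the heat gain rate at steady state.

Q ≈ 87.1 W

For a spherical shell R = (1/r₁ − 1/r₂)/(4πk); film R = 1/(h·4πr²). In series:
R_aluminium shell = (1/0.17 − 1/0.195)/(4π×200) = 3.001×10^-4 K/W
R_cellular glass = (1/0.195 − 1/0.26)/(4π×0.044) = 2.319 K/W
R_total = 2.319 K/W
Q = ΔT/R_total = 202/2.319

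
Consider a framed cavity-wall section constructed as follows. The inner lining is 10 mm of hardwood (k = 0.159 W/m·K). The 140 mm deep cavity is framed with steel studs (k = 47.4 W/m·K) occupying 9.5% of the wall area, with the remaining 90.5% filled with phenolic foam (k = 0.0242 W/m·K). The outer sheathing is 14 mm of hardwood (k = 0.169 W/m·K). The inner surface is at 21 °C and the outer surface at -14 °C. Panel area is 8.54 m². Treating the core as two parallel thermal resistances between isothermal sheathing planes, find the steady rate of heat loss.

Sheathing layers in series; stud and cavity paths in parallel between them.
R_inner = 0.01/(0.159×8.54) = 0.007365 K/W
R_stud  = 0.14/(47.4×0.095×8.54) = 0.003641 K/W
R_cav   = 0.14/(0.0242×0.905×8.54) = 0.7485 K/W
1/R_core = 1/R_stud + 1/R_cav → R_core = 0.003623 K/W
R_outer = 0.014/(0.169×8.54) = 0.0097 K/W
R_total = 0.02069 K/W
Q = ΔT/R_total = 35/0.02069

Q ≈ 1690 W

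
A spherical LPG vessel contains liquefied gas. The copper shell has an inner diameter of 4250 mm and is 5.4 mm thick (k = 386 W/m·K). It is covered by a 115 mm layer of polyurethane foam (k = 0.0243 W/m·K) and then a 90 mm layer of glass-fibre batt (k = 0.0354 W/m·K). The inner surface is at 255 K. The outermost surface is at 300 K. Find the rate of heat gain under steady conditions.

Spherical conduction: R = (1/r_in − 1/r_out)/(4πk) per layer; series-sum.
R_copper shell = (1/2.125 − 1/2.1304)/(4π×386) = 2.459×10^-7 K/W
R_polyurethane foam = (1/2.1304 − 1/2.2454)/(4π×0.0243) = 0.07873 K/W
R_glass-fibre batt = (1/2.2454 − 1/2.3354)/(4π×0.0354) = 0.03858 K/W
R_total = 0.1173 K/W
Q = ΔT/R_total = 45/0.1173

Q ≈ 384 W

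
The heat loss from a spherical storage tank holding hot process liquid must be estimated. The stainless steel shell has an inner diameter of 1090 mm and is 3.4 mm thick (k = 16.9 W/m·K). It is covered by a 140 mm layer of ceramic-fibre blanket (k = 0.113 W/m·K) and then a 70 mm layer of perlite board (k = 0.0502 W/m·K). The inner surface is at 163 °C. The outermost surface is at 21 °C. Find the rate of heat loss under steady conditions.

Q ≈ 300 W

Each spherical layer contributes R = (1/r_i − 1/r_o)/(4πk):
R_stainless steel shell = (1/0.545 − 1/0.5484)/(4π×16.9) = 5.357×10^-5 K/W
R_ceramic-fibre blanket = (1/0.5484 − 1/0.6884)/(4π×0.113) = 0.2612 K/W
R_perlite board = (1/0.6884 − 1/0.7584)/(4π×0.0502) = 0.2125 K/W
R_total = 0.4738 K/W
Q = ΔT/R_total = 142/0.4738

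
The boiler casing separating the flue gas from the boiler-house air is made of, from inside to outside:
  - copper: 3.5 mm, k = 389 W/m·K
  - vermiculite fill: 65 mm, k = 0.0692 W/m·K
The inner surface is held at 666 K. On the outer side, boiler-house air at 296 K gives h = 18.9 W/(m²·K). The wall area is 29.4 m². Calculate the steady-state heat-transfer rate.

Q ≈ 11000 W

Treating each layer as a thermal resistance in series:
R_copper = L/(kA) = 0.0035/(389×29.4) = 3.06×10^-7 K/W
R_vermiculite fill = L/(kA) = 0.065/(0.0692×29.4) = 0.03195 K/W
R_outer film = 1/(h_o·A) = 1/(18.9×29.4) = 0.0018 K/W
R_total = 0.03375 K/W
Q = ΔT / R_total = 370 / 0.03375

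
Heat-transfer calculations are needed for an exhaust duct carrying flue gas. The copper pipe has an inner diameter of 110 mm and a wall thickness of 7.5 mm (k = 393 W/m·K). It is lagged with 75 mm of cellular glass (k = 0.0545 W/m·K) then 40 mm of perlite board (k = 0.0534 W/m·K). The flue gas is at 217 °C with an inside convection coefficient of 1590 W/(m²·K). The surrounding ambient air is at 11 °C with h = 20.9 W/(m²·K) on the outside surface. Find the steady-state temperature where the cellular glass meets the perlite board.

Cylindrical conduction, so R = ln(r₂/r₁)/(2πkL) per layer, in series:
R_inner film = 1/(h_i·2πr₁L) = 1/(1590×2π×0.055×1) = 0.00182 K/W
R_copper pipe wall = ln(62.5/55)/(2π×393×1) = 5.177×10^-5 K/W
R_cellular glass = ln(137.5/62.5)/(2π×0.0545×1) = 2.303 K/W
R_perlite board = ln(177.5/137.5)/(2π×0.0534×1) = 0.761 K/W
R_outer film = 1/(h_o·2πr_oL) = 1/(20.9×2π×0.1775×1) = 0.0429 K/W
R_total = 3.108 K/W
Q = ΔT/R_total = 206/3.108
Q = 66.3 W/m
T_interface = T_inner − Q·ΣR(inner→interface) = 217 − 66.3×2.304

T ≈ 64.3 °C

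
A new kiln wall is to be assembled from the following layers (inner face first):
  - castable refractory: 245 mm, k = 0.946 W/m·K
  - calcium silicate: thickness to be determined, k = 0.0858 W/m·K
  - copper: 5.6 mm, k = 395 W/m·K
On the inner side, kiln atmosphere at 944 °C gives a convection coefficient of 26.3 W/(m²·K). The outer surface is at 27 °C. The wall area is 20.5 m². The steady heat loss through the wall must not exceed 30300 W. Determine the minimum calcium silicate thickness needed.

L ≈ 27.7 mm

Thermal resistances in series:
R_inner film = 1/(h_i·A) = 1/(26.3×20.5) = 0.001855 K/W
R_castable refractory = L/(kA) = 0.245/(0.946×20.5) = 0.01263 K/W
R_copper = L/(kA) = 0.0056/(395×20.5) = 6.916×10^-7 K/W
Sum of the known resistances R_other = 0.01449 K/W
Required total resistance R_tot = ΔT/Q_allow = 917/30300 = 0.03026 K/W
R_calcium silicate = R_tot − R_other = 0.01578 K/W
L = R·k·A = 0.01578×0.0858×20.5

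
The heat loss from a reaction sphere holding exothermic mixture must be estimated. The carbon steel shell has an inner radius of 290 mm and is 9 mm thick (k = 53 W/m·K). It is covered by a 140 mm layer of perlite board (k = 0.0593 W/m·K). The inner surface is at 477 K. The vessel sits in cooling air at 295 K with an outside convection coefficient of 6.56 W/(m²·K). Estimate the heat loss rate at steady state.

Spherical conduction: R = (1/r_in − 1/r_out)/(4πk) per layer; series-sum.
R_carbon steel shell = (1/0.29 − 1/0.299)/(4π×53) = 1.558×10^-4 K/W
R_perlite board = (1/0.299 − 1/0.439)/(4π×0.0593) = 1.431 K/W
R_outer film = 1/(h·4πr_o²) = 1/(6.56×4π×0.439²) = 0.06294 K/W
R_total = 1.494 K/W
Q = ΔT/R_total = 182/1.494

Q ≈ 122 W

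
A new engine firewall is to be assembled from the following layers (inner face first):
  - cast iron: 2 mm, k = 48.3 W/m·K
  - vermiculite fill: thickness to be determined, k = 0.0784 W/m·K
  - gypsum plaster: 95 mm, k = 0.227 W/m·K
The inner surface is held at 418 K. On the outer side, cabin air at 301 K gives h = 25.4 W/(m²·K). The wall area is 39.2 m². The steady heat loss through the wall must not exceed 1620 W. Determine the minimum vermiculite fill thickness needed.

L ≈ 186 mm

Series thermal resistances:
R_cast iron = L/(kA) = 0.002/(48.3×39.2) = 1.056×10^-6 K/W
R_gypsum plaster = L/(kA) = 0.095/(0.227×39.2) = 0.01068 K/W
R_outer film = 1/(h_o·A) = 1/(25.4×39.2) = 0.001004 K/W
Sum of the known resistances R_other = 0.01168 K/W
Required total resistance R_tot = ΔT/Q_allow = 117/1620 = 0.07222 K/W
R_vermiculite fill = R_tot − R_other = 0.06054 K/W
L = R·k·A = 0.06054×0.0784×39.2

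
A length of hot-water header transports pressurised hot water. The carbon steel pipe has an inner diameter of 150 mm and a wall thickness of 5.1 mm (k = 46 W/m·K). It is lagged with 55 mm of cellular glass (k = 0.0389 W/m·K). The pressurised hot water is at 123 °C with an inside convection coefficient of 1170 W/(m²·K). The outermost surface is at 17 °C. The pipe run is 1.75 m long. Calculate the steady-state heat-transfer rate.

For a radial system each layer contributes R = ln(r_out/r_in)/(2πkL); films add R = 1/(hA).
R_inner film = 1/(h_i·2πr₁L) = 1/(1170×2π×0.075×1.75) = 0.001036 K/W
R_carbon steel pipe wall = ln(80.1/75)/(2π×46×1.75) = 1.301×10^-4 K/W
R_cellular glass = ln(135.1/80.1)/(2π×0.0389×1.75) = 1.222 K/W
R_total = 1.223 K/W
Q = ΔT/R_total = 106/1.223

Q ≈ 86.7 W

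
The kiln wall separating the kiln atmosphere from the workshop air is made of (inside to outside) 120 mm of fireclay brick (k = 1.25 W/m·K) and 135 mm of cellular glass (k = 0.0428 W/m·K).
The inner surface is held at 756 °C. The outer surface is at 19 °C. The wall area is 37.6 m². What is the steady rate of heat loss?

Q ≈ 8530 W

Model the wall as resistances in series:
R_fireclay brick = L/(kA) = 0.12/(1.25×37.6) = 0.002553 K/W
R_cellular glass = L/(kA) = 0.135/(0.0428×37.6) = 0.08389 K/W
R_total = 0.08644 K/W
Q = ΔT / R_total = 737 / 0.08644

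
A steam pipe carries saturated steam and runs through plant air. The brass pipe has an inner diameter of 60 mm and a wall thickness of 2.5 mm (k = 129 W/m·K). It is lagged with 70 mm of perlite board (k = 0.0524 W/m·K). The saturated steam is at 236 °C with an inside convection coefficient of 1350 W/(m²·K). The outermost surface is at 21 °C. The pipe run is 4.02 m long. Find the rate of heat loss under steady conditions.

Q ≈ 247 W

For a radial system each layer contributes R = ln(r_out/r_in)/(2πkL); films add R = 1/(hA).
R_inner film = 1/(h_i·2πr₁L) = 1/(1350×2π×0.03×4.02) = 9.776×10^-4 K/W
R_brass pipe wall = ln(32.5/30)/(2π×129×4.02) = 2.457×10^-5 K/W
R_perlite board = ln(102.5/32.5)/(2π×0.0524×4.02) = 0.8678 K/W
R_total = 0.8688 K/W
Q = ΔT/R_total = 215/0.8688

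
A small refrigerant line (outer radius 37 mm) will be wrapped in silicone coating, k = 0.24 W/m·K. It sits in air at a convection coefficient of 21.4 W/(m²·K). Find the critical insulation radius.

r_cr ≈ 11.2 mm

For a cylinder r_cr = k/h = 0.24/21.4
r_cr = 11.2 mm; since the bare radius (37 mm) is above r_cr, any added insulation will reduce heat loss.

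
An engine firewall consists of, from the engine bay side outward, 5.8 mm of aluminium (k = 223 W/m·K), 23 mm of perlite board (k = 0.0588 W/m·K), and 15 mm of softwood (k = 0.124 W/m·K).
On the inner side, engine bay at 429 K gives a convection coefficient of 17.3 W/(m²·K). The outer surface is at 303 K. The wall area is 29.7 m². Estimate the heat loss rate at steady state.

Q ≈ 6570 W

Model the wall as resistances in series:
R_inner film = 1/(h_i·A) = 1/(17.3×29.7) = 0.001946 K/W
R_aluminium = L/(kA) = 0.0058/(223×29.7) = 8.757×10^-7 K/W
R_perlite board = L/(kA) = 0.023/(0.0588×29.7) = 0.01317 K/W
R_softwood = L/(kA) = 0.015/(0.124×29.7) = 0.004073 K/W
R_total = 0.01919 K/W
Q = ΔT / R_total = 126 / 0.01919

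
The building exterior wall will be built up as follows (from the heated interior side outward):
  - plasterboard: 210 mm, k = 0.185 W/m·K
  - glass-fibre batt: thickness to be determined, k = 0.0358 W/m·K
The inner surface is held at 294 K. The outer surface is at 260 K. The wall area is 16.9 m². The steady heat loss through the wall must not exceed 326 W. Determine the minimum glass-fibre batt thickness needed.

Series thermal resistances:
R_plasterboard = L/(kA) = 0.21/(0.185×16.9) = 0.06717 K/W
Sum of the known resistances R_other = 0.06717 K/W
Required total resistance R_tot = ΔT/Q_allow = 34/326 = 0.1043 K/W
R_glass-fibre batt = R_tot − R_other = 0.03713 K/W
L = R·k·A = 0.03713×0.0358×16.9

L ≈ 22.5 mm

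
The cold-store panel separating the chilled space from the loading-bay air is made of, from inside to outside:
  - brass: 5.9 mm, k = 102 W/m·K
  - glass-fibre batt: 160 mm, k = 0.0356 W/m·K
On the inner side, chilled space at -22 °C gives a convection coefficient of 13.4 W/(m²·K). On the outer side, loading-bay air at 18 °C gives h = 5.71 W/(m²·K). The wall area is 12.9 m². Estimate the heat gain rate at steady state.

Q ≈ 109 W

Model the wall as resistances in series:
R_inner film = 1/(h_i·A) = 1/(13.4×12.9) = 0.005785 K/W
R_brass = L/(kA) = 0.0059/(102×12.9) = 4.484×10^-6 K/W
R_glass-fibre batt = L/(kA) = 0.16/(0.0356×12.9) = 0.3484 K/W
R_outer film = 1/(h_o·A) = 1/(5.71×12.9) = 0.01358 K/W
R_total = 0.3678 K/W
Q = ΔT / R_total = 40 / 0.3678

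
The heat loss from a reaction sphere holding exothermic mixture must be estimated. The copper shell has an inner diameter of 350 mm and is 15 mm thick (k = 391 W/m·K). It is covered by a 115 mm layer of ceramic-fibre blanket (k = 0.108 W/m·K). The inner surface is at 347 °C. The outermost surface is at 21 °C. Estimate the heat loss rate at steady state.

Each spherical layer contributes R = (1/r_i − 1/r_o)/(4πk):
R_copper shell = (1/0.175 − 1/0.19)/(4π×391) = 9.181×10^-5 K/W
R_ceramic-fibre blanket = (1/0.19 − 1/0.305)/(4π×0.108) = 1.462 K/W
R_total = 1.462 K/W
Q = ΔT/R_total = 326/1.462

Q ≈ 223 W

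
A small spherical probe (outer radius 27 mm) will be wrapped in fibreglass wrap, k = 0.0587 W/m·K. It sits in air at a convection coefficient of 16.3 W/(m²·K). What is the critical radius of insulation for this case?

r_cr ≈ 7.2 mm

For a sphere r_cr = 2k/h = 2×0.0587/16.3
r_cr = 7.2 mm; since the bare radius (27 mm) is above r_cr, any added insulation will reduce heat loss.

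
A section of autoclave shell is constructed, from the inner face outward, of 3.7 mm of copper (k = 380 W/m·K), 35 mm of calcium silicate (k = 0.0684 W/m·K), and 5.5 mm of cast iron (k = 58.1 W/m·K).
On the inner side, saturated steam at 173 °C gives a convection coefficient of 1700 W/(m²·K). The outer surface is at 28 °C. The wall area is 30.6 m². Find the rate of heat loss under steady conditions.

Using the resistance-network approach (series):
R_inner film = 1/(h_i·A) = 1/(1700×30.6) = 1.922×10^-5 K/W
R_copper = L/(kA) = 0.0037/(380×30.6) = 3.182×10^-7 K/W
R_calcium silicate = L/(kA) = 0.035/(0.0684×30.6) = 0.01672 K/W
R_cast iron = L/(kA) = 0.0055/(58.1×30.6) = 3.094×10^-6 K/W
R_total = 0.01674 K/W
Q = ΔT / R_total = 145 / 0.01674

Q ≈ 8660 W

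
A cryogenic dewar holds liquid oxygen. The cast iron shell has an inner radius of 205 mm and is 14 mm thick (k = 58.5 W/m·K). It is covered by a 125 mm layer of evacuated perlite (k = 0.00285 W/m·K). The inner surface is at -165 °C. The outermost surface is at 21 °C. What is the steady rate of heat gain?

Q ≈ 4.01 W

Each spherical layer contributes R = (1/r_i − 1/r_o)/(4πk):
R_cast iron shell = (1/0.205 − 1/0.219)/(4π×58.5) = 4.242×10^-4 K/W
R_evacuated perlite = (1/0.219 − 1/0.344)/(4π×0.00285) = 46.33 K/W
R_total = 46.33 K/W
Q = ΔT/R_total = 186/46.33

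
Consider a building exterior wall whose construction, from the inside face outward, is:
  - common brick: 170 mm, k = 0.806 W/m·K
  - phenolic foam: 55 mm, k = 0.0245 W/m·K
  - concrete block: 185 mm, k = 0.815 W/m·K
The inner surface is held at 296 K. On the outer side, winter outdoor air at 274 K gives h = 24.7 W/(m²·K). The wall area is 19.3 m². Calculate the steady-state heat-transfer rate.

Q ≈ 156 W

Using the resistance-network approach (series):
R_common brick = L/(kA) = 0.17/(0.806×19.3) = 0.01093 K/W
R_phenolic foam = L/(kA) = 0.055/(0.0245×19.3) = 0.1163 K/W
R_concrete block = L/(kA) = 0.185/(0.815×19.3) = 0.01176 K/W
R_outer film = 1/(h_o·A) = 1/(24.7×19.3) = 0.002098 K/W
R_total = 0.1411 K/W
Q = ΔT / R_total = 22 / 0.1411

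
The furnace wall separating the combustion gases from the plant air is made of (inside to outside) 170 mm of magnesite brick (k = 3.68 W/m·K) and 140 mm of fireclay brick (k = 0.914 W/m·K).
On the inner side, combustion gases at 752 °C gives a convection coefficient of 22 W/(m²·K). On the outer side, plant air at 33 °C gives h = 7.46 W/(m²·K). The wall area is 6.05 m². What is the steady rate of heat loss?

Q ≈ 11500 W

Series thermal resistances:
R_inner film = 1/(h_i·A) = 1/(22×6.05) = 0.007513 K/W
R_magnesite brick = L/(kA) = 0.17/(3.68×6.05) = 0.007636 K/W
R_fireclay brick = L/(kA) = 0.14/(0.914×6.05) = 0.02532 K/W
R_outer film = 1/(h_o·A) = 1/(7.46×6.05) = 0.02216 K/W
R_total = 0.06262 K/W
Q = ΔT / R_total = 719 / 0.06262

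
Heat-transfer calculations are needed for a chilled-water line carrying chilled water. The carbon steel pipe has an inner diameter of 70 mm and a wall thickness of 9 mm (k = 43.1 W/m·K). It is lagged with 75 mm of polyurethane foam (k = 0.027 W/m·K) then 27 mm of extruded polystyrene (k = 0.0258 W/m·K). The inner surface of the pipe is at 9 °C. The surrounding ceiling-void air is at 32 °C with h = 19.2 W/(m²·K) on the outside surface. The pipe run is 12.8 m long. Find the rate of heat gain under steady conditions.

Q ≈ 41 W

Radial resistances (cylindrical: R_cond = ln(r_o/r_i)/(2πkL), R_conv = 1/(h·2πrL)):
R_carbon steel pipe wall = ln(44/35)/(2π×43.1×12.8) = 6.602×10^-5 K/W
R_polyurethane foam = ln(119/44)/(2π×0.027×12.8) = 0.4582 K/W
R_extruded polystyrene = ln(146/119)/(2π×0.0258×12.8) = 0.09855 K/W
R_outer film = 1/(h_o·2πr_oL) = 1/(19.2×2π×0.146×12.8) = 0.004436 K/W
R_total = 0.5612 K/W
Q = ΔT/R_total = 23/0.5612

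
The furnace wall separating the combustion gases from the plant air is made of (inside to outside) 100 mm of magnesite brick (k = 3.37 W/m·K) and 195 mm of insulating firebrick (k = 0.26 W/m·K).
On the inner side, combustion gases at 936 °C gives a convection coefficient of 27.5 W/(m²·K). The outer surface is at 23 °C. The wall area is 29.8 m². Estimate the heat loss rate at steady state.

Thermal resistances in series:
R_inner film = 1/(h_i·A) = 1/(27.5×29.8) = 0.00122 K/W
R_magnesite brick = L/(kA) = 0.1/(3.37×29.8) = 9.958×10^-4 K/W
R_insulating firebrick = L/(kA) = 0.195/(0.26×29.8) = 0.02517 K/W
R_total = 0.02738 K/W
Q = ΔT / R_total = 913 / 0.02738

Q ≈ 33300 W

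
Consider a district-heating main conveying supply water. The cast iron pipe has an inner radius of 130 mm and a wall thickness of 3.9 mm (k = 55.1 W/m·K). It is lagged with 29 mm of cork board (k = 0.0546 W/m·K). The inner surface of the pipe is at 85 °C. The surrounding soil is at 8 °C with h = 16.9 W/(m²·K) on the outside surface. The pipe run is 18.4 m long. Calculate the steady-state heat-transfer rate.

Q ≈ 2250 W

Cylindrical conduction, so R = ln(r₂/r₁)/(2πkL) per layer, in series:
R_cast iron pipe wall = ln(133.9/130)/(2π×55.1×18.4) = 4.64×10^-6 K/W
R_cork board = ln(162.9/133.9)/(2π×0.0546×18.4) = 0.03106 K/W
R_outer film = 1/(h_o·2πr_oL) = 1/(16.9×2π×0.1629×18.4) = 0.003142 K/W
R_total = 0.0342 K/W
Q = ΔT/R_total = 77/0.0342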